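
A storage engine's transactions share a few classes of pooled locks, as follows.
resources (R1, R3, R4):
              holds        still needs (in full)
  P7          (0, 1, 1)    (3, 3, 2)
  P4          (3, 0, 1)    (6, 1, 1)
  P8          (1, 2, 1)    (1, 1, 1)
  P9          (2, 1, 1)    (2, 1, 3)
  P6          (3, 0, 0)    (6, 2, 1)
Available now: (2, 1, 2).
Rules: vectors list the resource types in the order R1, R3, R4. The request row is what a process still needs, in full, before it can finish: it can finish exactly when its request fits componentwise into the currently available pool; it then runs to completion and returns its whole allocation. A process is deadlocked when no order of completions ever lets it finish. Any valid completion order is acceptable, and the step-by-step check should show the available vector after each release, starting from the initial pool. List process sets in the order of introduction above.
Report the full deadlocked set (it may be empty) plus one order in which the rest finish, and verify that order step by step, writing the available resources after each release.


The deadlocked set is P4 and P6.
Key observation: no order helps: past P8, P7, P9, the free pool tops out at (5, 5, 5), below what each blocked process needs in R1.
One completion order for the rest: P8, P7, P9. Step-by-step check:
  pool = (2, 1, 2)
  run P8 (needs (1, 1, 1), free (2, 1, 2)); after release of (1, 2, 1) the pool is (3, 3, 3)
  run P7 (needs (3, 3, 2), free (3, 3, 3)); after release of (0, 1, 1) the pool is (3, 4, 4)
  run P9 (needs (2, 1, 3), free (3, 4, 4)); after release of (2, 1, 1) the pool is (5, 5, 5)
The stuck group stays short no matter what:
  P4 still needs (6, 1, 1) but only (5, 5, 5) is free — short on R1
  P6 still needs (6, 2, 1) but only (5, 5, 5) is free — short on R1


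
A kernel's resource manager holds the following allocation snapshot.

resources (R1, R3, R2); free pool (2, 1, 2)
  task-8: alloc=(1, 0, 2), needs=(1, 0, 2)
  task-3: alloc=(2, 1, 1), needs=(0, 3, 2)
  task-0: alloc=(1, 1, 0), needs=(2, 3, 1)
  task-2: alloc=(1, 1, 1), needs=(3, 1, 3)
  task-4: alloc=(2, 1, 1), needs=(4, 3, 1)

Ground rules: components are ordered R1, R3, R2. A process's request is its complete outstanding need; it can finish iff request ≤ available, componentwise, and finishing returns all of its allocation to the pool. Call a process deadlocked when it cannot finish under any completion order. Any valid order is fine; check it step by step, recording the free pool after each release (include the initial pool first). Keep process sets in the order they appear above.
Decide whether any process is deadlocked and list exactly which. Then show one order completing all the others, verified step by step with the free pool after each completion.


Deadlocked: task-3, task-0 and task-4.
Key observation: the wall is R3: completing task-8, task-2 brings the pool only to (4, 2, 5), and all the rest need more.
One completion order for the rest: task-8, task-2. Check, step by step:
  pool = (2, 1, 2)
  run task-8 (needs (1, 0, 2), free (2, 1, 2)); after release of (1, 0, 2) the pool is (3, 1, 4)
  run task-2 (needs (3, 1, 3), free (3, 1, 4)); after release of (1, 1, 1) the pool is (4, 2, 5)
The stuck group stays short no matter what:
  task-3 still needs (0, 3, 2) but only (4, 2, 5) is free — short on R3
  task-0 still needs (2, 3, 1) but only (4, 2, 5) is free — short on R3
  task-4 still needs (4, 3, 1) but only (4, 2, 5) is free — short on R3


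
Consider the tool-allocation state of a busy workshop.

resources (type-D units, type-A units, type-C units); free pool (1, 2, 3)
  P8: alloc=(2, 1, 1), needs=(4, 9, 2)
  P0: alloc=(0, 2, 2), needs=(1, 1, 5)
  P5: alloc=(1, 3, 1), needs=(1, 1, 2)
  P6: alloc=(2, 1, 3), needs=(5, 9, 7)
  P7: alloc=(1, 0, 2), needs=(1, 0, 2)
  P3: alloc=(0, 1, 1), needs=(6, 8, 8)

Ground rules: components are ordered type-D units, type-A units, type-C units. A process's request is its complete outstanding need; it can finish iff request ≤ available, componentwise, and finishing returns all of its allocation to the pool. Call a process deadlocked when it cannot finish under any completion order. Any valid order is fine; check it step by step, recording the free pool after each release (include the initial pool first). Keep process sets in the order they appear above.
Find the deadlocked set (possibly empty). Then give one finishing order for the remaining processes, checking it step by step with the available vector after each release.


The deadlocked set is P8, P6 and P3.
Key observation: even finishing P7, P5, P0 leaves just (3, 7, 8) free — too little type-D units for any of the remaining processes.
A valid finishing order for the others: P7, P5, P0. Step-by-step check:
  pool = (1, 2, 3)
  P7: need (1, 0, 2) fits (1, 2, 3); releases (1, 0, 2), pool now (2, 2, 5)
  P5: need (1, 1, 2) fits (2, 2, 5); releases (1, 3, 1), pool now (3, 5, 6)
  P0: need (1, 1, 5) fits (3, 5, 6); releases (0, 2, 2), pool now (3, 7, 8)
None of the blocked processes ever fits:
  blocked: P8 wants (4, 9, 2), pool (3, 7, 8) — not enough type-D units and type-A units
  blocked: P6 wants (5, 9, 7), pool (3, 7, 8) — not enough type-D units and type-A units
  blocked: P3 wants (6, 8, 8), pool (3, 7, 8) — not enough type-D units and type-A units


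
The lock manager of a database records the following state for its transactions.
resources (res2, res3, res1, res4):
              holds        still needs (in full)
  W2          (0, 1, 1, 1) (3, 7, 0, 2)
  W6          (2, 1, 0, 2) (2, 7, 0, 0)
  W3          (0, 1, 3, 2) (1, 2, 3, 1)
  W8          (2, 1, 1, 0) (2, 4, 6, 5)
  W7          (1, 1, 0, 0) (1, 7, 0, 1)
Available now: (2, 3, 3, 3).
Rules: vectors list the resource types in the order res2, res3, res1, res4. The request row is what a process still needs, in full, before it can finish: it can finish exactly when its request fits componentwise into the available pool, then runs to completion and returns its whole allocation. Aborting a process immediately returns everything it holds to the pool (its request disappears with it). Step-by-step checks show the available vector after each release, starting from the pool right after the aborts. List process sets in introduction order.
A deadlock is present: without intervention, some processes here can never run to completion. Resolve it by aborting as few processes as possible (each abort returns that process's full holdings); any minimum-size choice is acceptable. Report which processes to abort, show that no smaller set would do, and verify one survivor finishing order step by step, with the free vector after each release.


Minimum abort set: W2 and W6.
Key observation: before aborting W2 and W6, W7 was permanently blocked — no order could ever run it; afterwards it completes at step 3.
No one abort is enough; case by case: W2 alone leaves W6 blocked (short on res3); W6 alone leaves W2 blocked (short on res3); W3 alone leaves W2 blocked (short on res3); W8 alone leaves W2 blocked (short on res3); W7 alone leaves W2 blocked (short on res3).
The survivors complete as W3, W8, W7. Verifying each step (starting from the post-abort pool):
  pool = (4, 5, 4, 6)
  W3: need (1, 2, 3, 1) fits (4, 5, 4, 6); releases (0, 1, 3, 2), pool now (4, 6, 7, 8)
  W8: need (2, 4, 6, 5) fits (4, 6, 7, 8); releases (2, 1, 1, 0), pool now (6, 7, 8, 8)
  W7: need (1, 7, 0, 1) fits (6, 7, 8, 8); releases (1, 1, 0, 0), pool now (7, 8, 8, 8)


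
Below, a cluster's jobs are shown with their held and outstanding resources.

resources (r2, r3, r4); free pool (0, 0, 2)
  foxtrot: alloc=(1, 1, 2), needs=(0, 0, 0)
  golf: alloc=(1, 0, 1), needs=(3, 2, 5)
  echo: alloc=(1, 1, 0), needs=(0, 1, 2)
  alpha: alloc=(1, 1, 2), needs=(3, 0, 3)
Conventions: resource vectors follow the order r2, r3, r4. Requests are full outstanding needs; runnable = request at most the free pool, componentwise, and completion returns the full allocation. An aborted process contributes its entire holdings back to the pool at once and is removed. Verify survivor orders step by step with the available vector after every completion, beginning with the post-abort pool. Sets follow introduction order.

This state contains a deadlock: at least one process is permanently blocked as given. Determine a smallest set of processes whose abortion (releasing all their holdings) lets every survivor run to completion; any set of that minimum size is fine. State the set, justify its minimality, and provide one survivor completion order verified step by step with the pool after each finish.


Abort golf.
Key observation: the returned (1, 0, 1) from golf is what brings alpha — unrunnable before, under any order — into play at step 3.
Minimality: the empty abort set fails — the state is deadlocked as it stands.
Survivors finish in the order: foxtrot, echo, alpha. Check, step by step (pool after the aborts first):
  pool = (1, 0, 3)
  run foxtrot (needs (0, 0, 0), free (1, 0, 3)); after release of (1, 1, 2) the pool is (2, 1, 5)
  run echo (needs (0, 1, 2), free (2, 1, 5)); after release of (1, 1, 0) the pool is (3, 2, 5)
  run alpha (needs (3, 0, 3), free (3, 2, 5)); after release of (1, 1, 2) the pool is (4, 3, 7)


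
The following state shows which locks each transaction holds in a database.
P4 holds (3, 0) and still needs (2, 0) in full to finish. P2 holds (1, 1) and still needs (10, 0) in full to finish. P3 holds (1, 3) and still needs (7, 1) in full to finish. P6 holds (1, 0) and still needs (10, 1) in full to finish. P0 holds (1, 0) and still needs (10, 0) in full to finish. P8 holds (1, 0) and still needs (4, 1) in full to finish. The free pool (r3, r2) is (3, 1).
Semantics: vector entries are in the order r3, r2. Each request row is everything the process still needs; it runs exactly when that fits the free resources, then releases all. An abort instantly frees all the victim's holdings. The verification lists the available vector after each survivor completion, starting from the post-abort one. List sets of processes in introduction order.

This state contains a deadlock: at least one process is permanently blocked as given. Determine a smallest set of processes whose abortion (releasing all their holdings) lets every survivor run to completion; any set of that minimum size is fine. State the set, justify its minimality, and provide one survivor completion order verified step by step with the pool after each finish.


Abort P2 and P0.
Key observation: the deadlocked P6 becomes finishable only because P2 and P0 released (2, 1); it completes at step 4 below.
Minimality, checking each single-abort alternative: P4 alone leaves P2 blocked (short on r3); P2 alone leaves P6 blocked (short on r3); P3 alone leaves P2 blocked (short on r3); P6 alone leaves P2 blocked (short on r3); P0 alone leaves P2 blocked (short on r3); P8 alone leaves P2 blocked (short on r3).
The survivors complete as P4, P8, P3, P6. Step-by-step check (starting from the post-abort pool):
  pool = (5, 2)
  P4 needs (2, 0) <= (5, 2) -> finishes; pool += (3, 0) = (8, 2)
  P8 needs (4, 1) <= (8, 2) -> finishes; pool += (1, 0) = (9, 2)
  P3 needs (7, 1) <= (9, 2) -> finishes; pool += (1, 3) = (10, 5)
  P6 needs (10, 1) <= (10, 5) -> finishes; pool += (1, 0) = (11, 5)


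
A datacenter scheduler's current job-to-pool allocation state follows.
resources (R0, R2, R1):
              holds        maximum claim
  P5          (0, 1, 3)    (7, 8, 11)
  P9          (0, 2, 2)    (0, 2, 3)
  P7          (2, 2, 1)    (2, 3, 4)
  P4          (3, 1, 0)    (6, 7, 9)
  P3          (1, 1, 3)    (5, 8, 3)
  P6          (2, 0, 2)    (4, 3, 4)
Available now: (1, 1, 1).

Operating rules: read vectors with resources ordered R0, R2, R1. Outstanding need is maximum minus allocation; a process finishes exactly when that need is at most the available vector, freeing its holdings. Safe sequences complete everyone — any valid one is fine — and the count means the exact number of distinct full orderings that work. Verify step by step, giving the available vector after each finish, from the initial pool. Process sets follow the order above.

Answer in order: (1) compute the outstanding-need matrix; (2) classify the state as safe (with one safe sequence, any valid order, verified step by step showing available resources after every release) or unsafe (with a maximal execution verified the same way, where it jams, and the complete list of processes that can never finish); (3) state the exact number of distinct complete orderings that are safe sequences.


(1) Remaining need (order R0, R2, R1):
  P5: (7, 7, 8)
  P9: (0, 0, 1)
  P7: (0, 1, 3)
  P4: (3, 6, 9)
  P3: (4, 7, 0)
  P6: (2, 3, 2)
(2) UNSAFE — no complete ordering exists.
Key observation: R2 is the bottleneck — with P9, P7, P6 done the pool holds (5, 5, 6), short of every remaining need.
Going as far as possible: P9, P7, P6; after that, nothing fits. Check, step by step:
  pool = (1, 1, 1)
  P9: need (0, 0, 1) fits (1, 1, 1); releases (0, 2, 2), pool now (1, 3, 3)
  P7: need (0, 1, 3) fits (1, 3, 3); releases (2, 2, 1), pool now (3, 5, 4)
  P6: need (2, 3, 2) fits (3, 5, 4); releases (2, 0, 2), pool now (5, 5, 6)
  blocked: P5 wants (7, 7, 8), pool (5, 5, 6) — not enough R0, R2 and R1
  blocked: P4 wants (3, 6, 9), pool (5, 5, 6) — not enough R2 and R1
  blocked: P3 wants (4, 7, 0), pool (5, 5, 6) — not enough R2
Permanently blocked: P5, P4 and P3.
(3) The exact count: 0 of the possible complete orderings are safe sequences.


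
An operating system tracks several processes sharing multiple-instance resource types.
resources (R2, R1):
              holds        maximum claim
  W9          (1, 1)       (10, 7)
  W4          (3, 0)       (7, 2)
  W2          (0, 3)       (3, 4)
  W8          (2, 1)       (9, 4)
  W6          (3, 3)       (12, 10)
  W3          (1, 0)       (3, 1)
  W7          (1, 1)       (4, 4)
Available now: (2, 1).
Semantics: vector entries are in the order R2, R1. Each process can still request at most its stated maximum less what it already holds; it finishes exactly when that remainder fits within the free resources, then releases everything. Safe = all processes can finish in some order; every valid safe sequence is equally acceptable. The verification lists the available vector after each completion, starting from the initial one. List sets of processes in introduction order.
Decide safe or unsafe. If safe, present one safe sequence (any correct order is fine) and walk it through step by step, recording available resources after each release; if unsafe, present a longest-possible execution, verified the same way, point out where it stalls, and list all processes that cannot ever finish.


SAFE. One safe sequence: W3, W2, W7, W4, W8, W9, W6.
Key observation: reading the order forward, W3 is the first process whose need (2, 1) meets the free pool (2, 1) exactly on a resource it requests.
Step-by-step check:
  pool = (2, 1)
  W3 needs (2, 1) <= (2, 1) -> finishes; pool += (1, 0) = (3, 1)
  W2 needs (3, 1) <= (3, 1) -> finishes; pool += (0, 3) = (3, 4)
  W7 needs (3, 3) <= (3, 4) -> finishes; pool += (1, 1) = (4, 5)
  W4 needs (4, 2) <= (4, 5) -> finishes; pool += (3, 0) = (7, 5)
  W8 needs (7, 3) <= (7, 5) -> finishes; pool += (2, 1) = (9, 6)
  W9 needs (9, 6) <= (9, 6) -> finishes; pool += (1, 1) = (10, 7)
  W6 needs (9, 7) <= (10, 7) -> finishes; pool += (3, 3) = (13, 10)


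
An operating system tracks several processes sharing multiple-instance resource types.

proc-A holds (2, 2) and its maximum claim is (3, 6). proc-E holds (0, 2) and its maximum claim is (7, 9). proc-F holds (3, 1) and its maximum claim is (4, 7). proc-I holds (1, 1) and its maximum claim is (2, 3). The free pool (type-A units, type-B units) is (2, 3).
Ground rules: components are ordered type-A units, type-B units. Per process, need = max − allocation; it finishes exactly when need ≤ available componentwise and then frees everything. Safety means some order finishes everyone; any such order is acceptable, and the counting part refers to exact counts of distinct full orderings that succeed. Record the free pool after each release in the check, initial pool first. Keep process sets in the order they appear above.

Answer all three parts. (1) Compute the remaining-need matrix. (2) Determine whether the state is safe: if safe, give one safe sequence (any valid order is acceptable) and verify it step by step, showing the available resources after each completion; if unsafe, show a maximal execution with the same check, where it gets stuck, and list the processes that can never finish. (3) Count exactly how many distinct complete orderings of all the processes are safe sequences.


(1) Remaining need (order type-A units, type-B units):
  proc-A: (1, 4)
  proc-E: (7, 7)
  proc-F: (1, 6)
  proc-I: (1, 2)
(2) SAFE. One safe sequence: proc-I, proc-A, proc-F, proc-E.
Key observation: at proc-A the run first touches a limit — (1, 4) against (3, 4), exact on a resource it actually requests.
Step-by-step check:
  pool = (2, 3)
  proc-I needs (1, 2) <= (2, 3) -> finishes; pool += (1, 1) = (3, 4)
  proc-A needs (1, 4) <= (3, 4) -> finishes; pool += (2, 2) = (5, 6)
  proc-F needs (1, 6) <= (5, 6) -> finishes; pool += (3, 1) = (8, 7)
  proc-E needs (7, 7) <= (8, 7) -> finishes; pool += (0, 2) = (8, 9)
(3) Precisely 1 of the possible complete orderings is a safe sequence.


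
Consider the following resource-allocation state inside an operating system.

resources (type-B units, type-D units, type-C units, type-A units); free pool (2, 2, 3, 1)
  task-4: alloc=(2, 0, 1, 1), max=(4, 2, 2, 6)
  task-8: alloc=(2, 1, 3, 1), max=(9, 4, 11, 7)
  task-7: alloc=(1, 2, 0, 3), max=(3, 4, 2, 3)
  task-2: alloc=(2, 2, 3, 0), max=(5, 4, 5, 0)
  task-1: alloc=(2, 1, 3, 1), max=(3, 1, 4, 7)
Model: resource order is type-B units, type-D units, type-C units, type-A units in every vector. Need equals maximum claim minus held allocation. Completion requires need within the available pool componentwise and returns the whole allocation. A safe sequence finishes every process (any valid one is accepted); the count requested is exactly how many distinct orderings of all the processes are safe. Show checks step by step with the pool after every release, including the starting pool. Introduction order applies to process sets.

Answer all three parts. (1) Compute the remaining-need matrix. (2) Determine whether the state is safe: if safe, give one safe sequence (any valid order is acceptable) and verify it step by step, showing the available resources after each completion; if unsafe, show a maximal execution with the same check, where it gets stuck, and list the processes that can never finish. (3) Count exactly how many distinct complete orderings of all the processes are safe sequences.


(1) Remaining need (order type-B units, type-D units, type-C units, type-A units):
  task-4: (2, 2, 1, 5)
  task-8: (7, 3, 8, 6)
  task-7: (2, 2, 2, 0)
  task-2: (3, 2, 2, 0)
  task-1: (1, 0, 1, 6)
(2) The state is UNSAFE.
Key observation: even finishing task-7, task-2 leaves just (5, 6, 6, 4) free — too little type-A units for any of the remaining processes.
A maximal execution: task-7, task-2 — then nothing else fits. Check, step by step:
  pool = (2, 2, 3, 1)
  task-7 needs (2, 2, 2, 0) <= (2, 2, 3, 1) -> finishes; pool += (1, 2, 0, 3) = (3, 4, 3, 4)
  task-2 needs (3, 2, 2, 0) <= (3, 4, 3, 4) -> finishes; pool += (2, 2, 3, 0) = (5, 6, 6, 4)
  task-4 still needs (2, 2, 1, 5) but only (5, 6, 6, 4) is free — short on type-A units
  task-8 still needs (7, 3, 8, 6) but only (5, 6, 6, 4) is free — short on type-B units, type-C units and type-A units
  task-1 still needs (1, 0, 1, 6) but only (5, 6, 6, 4) is free — short on type-A units
Permanently blocked: task-4, task-8 and task-1.
(3) Precisely 0 of the possible complete orderings are safe sequences.


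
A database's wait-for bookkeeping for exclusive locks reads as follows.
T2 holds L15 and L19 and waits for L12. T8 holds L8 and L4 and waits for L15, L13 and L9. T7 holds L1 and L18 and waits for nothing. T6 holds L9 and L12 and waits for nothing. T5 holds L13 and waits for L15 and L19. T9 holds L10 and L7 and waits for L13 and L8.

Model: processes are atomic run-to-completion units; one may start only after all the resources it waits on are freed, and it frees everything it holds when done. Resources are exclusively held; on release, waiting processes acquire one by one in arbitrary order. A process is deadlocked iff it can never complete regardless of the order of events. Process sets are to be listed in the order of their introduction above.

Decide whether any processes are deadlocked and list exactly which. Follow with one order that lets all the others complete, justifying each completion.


Nothing here is deadlocked.
Key observation: there is no circular wait here — follow any chain and it reaches a process that is free to run now.
One completion order for the rest: T6, T2, T5, T8, T7, T9.
Walking it through:
  T6: no waits; runs immediately, freeing L9 and L12
  run T2 (all its waits — L12 — are resolved); releases L15 and L19
  run T5 (all its waits — L15 and L19 — are resolved); releases L13
  run T8 (all its waits — L15, L13 and L9 — are resolved); releases L8 and L4
  T7: no waits; runs immediately, freeing L1 and L18
  run T9 (all its waits — L13 and L8 — are resolved); releases L10 and L7


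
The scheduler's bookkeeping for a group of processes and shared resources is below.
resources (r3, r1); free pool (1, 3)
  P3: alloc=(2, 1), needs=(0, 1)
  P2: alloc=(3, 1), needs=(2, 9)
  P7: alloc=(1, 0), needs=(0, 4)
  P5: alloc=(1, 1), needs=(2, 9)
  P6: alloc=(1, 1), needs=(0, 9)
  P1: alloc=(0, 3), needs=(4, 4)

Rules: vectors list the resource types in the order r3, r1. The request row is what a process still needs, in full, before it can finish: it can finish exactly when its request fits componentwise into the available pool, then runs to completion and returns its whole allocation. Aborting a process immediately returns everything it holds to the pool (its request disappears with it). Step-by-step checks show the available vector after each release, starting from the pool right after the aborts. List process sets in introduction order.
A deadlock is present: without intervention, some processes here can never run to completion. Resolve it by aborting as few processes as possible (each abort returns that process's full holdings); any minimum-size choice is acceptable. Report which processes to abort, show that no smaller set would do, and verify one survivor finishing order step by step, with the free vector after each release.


Minimum abort set: P2 and P5.
Key observation: the deadlocked P6 becomes finishable only because P2 and P5 released (4, 2); it completes at step 4 below.
No one abort is enough; case by case: P3 alone leaves P2 blocked (short on r1); P2 alone leaves P5 blocked (short on r1); P7 alone leaves P2 blocked (short on r1); P5 alone leaves P2 blocked (short on r1); P6 alone leaves P2 blocked (short on r1); P1 alone leaves P2 blocked (short on r1).
The survivors complete as P3, P7, P1, P6. Verifying each step (starting from the post-abort pool):
  pool = (5, 5)
  P3 needs (0, 1) <= (5, 5) -> finishes; pool += (2, 1) = (7, 6)
  P7 needs (0, 4) <= (7, 6) -> finishes; pool += (1, 0) = (8, 6)
  P1 needs (4, 4) <= (8, 6) -> finishes; pool += (0, 3) = (8, 9)
  P6 needs (0, 9) <= (8, 9) -> finishes; pool += (1, 1) = (9, 10)


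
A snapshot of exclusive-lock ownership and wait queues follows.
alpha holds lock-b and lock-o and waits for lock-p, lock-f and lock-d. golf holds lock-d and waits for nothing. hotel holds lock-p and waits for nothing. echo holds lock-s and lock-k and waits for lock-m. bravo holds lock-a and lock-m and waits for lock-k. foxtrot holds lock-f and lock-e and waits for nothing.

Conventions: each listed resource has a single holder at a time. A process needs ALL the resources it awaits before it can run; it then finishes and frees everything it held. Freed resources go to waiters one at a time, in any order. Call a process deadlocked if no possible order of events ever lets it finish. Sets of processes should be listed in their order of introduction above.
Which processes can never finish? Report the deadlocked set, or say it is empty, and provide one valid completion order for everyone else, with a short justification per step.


Deadlocked set: echo and bravo.
Key observation: along echo -> bravo -> echo, each member waits on what the next one holds — a deadlock; no other process is dragged down with it.
A valid finishing order for the others: foxtrot, golf, hotel, alpha.
Step-by-step check:
  foxtrot waits on nothing -> runs at once and releases lock-f and lock-e
  golf waits on nothing -> runs at once and releases lock-d
  hotel waits on nothing -> runs at once and releases lock-p
  alpha: everything it awaited (lock-p, lock-f and lock-d) is free; runs, freeing lock-b and lock-o


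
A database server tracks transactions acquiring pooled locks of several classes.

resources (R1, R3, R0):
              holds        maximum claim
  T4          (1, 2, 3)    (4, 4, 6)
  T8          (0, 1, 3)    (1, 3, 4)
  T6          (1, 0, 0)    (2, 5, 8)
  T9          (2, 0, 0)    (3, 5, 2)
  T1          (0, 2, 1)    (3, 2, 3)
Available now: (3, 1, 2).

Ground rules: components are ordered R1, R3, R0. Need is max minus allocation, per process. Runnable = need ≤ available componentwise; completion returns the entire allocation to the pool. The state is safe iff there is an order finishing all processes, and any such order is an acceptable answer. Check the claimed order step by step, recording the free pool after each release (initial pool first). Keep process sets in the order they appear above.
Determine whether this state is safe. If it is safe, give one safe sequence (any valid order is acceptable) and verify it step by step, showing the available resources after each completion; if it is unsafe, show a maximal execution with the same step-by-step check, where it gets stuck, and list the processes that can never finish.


SAFE — a valid safe sequence is T1, T8, T4, T9, T6.
Key observation: T1 marks the first exact bind of the order: its need (3, 0, 2) fits the free (3, 1, 2) with zero slack on a requested resource.
Walking it through:
  pool = (3, 1, 2)
  run T1 (needs (3, 0, 2), free (3, 1, 2)); after release of (0, 2, 1) the pool is (3, 3, 3)
  run T8 (needs (1, 2, 1), free (3, 3, 3)); after release of (0, 1, 3) the pool is (3, 4, 6)
  run T4 (needs (3, 2, 3), free (3, 4, 6)); after release of (1, 2, 3) the pool is (4, 6, 9)
  run T9 (needs (1, 5, 2), free (4, 6, 9)); after release of (2, 0, 0) the pool is (6, 6, 9)
  run T6 (needs (1, 5, 8), free (6, 6, 9)); after release of (1, 0, 0) the pool is (7, 6, 9)


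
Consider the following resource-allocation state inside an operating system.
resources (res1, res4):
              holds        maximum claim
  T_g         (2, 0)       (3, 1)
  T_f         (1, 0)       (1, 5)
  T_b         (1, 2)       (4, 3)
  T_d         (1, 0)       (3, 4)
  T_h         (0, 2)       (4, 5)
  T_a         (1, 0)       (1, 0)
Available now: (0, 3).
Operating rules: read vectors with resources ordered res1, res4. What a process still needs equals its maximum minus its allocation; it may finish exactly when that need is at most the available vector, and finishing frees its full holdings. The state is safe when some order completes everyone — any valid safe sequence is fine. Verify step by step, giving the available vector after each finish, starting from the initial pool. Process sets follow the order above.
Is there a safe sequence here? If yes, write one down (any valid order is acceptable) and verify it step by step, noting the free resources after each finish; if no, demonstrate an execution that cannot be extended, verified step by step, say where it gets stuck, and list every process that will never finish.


SAFE. One safe sequence: T_a, T_g, T_b, T_h, T_d, T_f.
Key observation: reading the order forward, T_g is the first process whose need (1, 1) meets the free pool (1, 3) exactly on a resource it requests.
Step-by-step check:
  pool = (0, 3)
  T_a: need (0, 0) fits (0, 3); releases (1, 0), pool now (1, 3)
  T_g: need (1, 1) fits (1, 3); releases (2, 0), pool now (3, 3)
  T_b: need (3, 1) fits (3, 3); releases (1, 2), pool now (4, 5)
  T_h: need (4, 3) fits (4, 5); releases (0, 2), pool now (4, 7)
  T_d: need (2, 4) fits (4, 7); releases (1, 0), pool now (5, 7)
  T_f: need (0, 5) fits (5, 7); releases (1, 0), pool now (6, 7)


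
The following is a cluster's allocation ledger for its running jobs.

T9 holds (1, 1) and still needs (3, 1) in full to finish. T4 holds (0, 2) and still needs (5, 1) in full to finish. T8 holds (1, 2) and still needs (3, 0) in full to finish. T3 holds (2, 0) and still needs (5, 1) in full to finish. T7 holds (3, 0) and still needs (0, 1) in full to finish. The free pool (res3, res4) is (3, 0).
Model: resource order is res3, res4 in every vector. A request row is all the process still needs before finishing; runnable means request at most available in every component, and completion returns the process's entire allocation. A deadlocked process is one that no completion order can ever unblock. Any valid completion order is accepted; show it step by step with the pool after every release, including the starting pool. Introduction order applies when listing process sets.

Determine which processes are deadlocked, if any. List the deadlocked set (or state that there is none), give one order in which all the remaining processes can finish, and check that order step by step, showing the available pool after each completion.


Nothing here is deadlocked.
Key observation: T8 can run right away; the returned allocation unlocks the remaining processes in turn.
One completion order for the rest: T8, T7, T4, T9, T3. Walking it through:
  pool = (3, 0)
  run T8 (needs (3, 0), free (3, 0)); after release of (1, 2) the pool is (4, 2)
  run T7 (needs (0, 1), free (4, 2)); after release of (3, 0) the pool is (7, 2)
  run T4 (needs (5, 1), free (7, 2)); after release of (0, 2) the pool is (7, 4)
  run T9 (needs (3, 1), free (7, 4)); after release of (1, 1) the pool is (8, 5)
  run T3 (needs (5, 1), free (8, 5)); after release of (2, 0) the pool is (10, 5)


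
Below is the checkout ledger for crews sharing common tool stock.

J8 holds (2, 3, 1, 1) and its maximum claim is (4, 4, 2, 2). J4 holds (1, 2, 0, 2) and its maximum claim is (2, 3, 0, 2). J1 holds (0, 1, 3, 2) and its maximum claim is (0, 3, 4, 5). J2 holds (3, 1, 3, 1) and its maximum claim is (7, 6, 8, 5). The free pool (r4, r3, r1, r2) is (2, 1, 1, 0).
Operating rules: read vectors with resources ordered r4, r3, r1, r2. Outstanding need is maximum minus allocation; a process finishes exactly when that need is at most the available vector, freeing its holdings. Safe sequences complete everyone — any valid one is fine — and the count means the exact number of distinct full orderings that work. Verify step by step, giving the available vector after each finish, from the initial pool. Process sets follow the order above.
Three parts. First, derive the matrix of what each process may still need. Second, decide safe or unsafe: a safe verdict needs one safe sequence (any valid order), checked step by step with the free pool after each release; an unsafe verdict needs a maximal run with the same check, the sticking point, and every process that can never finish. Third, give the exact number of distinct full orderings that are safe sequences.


(1) Remaining need (order r4, r3, r1, r2):
  J8: (2, 1, 1, 1)
  J4: (1, 1, 0, 0)
  J1: (0, 2, 1, 3)
  J2: (4, 5, 5, 4)
(2) SAFE. One safe sequence: J4, J8, J1, J2.
Key observation: the order's first zero-slack moment is J4 ((1, 1, 0, 0) needed, (2, 1, 1, 0) free — a requested resource with nothing to spare).
Check, step by step:
  pool = (2, 1, 1, 0)
  run J4 (needs (1, 1, 0, 0), free (2, 1, 1, 0)); after release of (1, 2, 0, 2) the pool is (3, 3, 1, 2)
  run J8 (needs (2, 1, 1, 1), free (3, 3, 1, 2)); after release of (2, 3, 1, 1) the pool is (5, 6, 2, 3)
  run J1 (needs (0, 2, 1, 3), free (5, 6, 2, 3)); after release of (0, 1, 3, 2) the pool is (5, 7, 5, 5)
  run J2 (needs (4, 5, 5, 4), free (5, 7, 5, 5)); after release of (3, 1, 3, 1) the pool is (8, 8, 8, 6)
(3) The exact count: 1 of the possible complete orderings is a safe sequence.


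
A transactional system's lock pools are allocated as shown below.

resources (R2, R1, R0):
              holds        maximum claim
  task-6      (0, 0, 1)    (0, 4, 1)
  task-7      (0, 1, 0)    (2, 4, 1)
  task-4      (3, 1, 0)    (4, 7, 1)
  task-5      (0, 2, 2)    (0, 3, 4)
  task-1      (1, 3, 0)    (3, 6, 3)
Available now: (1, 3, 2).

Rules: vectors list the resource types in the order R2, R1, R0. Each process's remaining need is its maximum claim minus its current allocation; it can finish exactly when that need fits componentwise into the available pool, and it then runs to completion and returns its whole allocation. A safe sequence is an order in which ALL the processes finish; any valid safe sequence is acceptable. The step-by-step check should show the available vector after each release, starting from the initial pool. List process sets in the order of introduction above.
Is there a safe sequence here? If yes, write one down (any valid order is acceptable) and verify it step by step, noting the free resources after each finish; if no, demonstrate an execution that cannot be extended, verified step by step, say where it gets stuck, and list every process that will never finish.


UNSAFE — no complete ordering exists.
Key observation: after task-5, task-6 the pool peaks at (1, 5, 5), and each blocked process is short somewhere: task-7 on R2; task-4 on R1; task-1 on R2.
A maximal execution: task-5, task-6 — then nothing else fits. Walking it through:
  pool = (1, 3, 2)
  task-5 needs (0, 1, 2) <= (1, 3, 2) -> finishes; pool += (0, 2, 2) = (1, 5, 4)
  task-6 needs (0, 4, 0) <= (1, 5, 4) -> finishes; pool += (0, 0, 1) = (1, 5, 5)
  task-7 still needs (2, 3, 1) but only (1, 5, 5) is free — short on R2
  task-4 still needs (1, 6, 1) but only (1, 5, 5) is free — short on R1
  task-1 still needs (2, 3, 3) but only (1, 5, 5) is free — short on R2
Never able to finish: task-7, task-4 and task-1.


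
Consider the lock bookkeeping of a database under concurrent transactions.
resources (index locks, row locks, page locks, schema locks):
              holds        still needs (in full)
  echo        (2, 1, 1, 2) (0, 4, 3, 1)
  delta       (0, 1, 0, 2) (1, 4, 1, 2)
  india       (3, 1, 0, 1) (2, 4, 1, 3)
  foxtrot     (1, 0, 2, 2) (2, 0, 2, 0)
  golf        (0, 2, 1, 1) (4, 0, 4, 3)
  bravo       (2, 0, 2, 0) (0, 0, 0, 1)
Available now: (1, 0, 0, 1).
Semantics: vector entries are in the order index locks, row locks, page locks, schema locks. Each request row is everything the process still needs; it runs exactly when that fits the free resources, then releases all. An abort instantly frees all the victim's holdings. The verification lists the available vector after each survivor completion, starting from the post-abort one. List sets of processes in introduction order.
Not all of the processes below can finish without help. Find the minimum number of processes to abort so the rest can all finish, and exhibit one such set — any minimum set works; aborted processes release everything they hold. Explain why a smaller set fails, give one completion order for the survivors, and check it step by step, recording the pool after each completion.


The answer: abort echo and india.
Key observation: no ordering could ever have run delta before the abort of echo and india; with (5, 2, 1, 3) back in the pool it fits at step 4.
Why nothing smaller works — every single abort fails: echo alone leaves delta blocked (short on row locks); delta alone leaves echo blocked (short on row locks); india alone leaves echo blocked (short on row locks); foxtrot alone leaves echo blocked (short on row locks); golf alone leaves echo blocked (short on row locks); bravo alone leaves echo blocked (short on row locks).
Survivors finish in the order: bravo, foxtrot, golf, delta. Verifying each step (pool after the aborts first):
  pool = (6, 2, 1, 4)
  bravo: need (0, 0, 0, 1) fits (6, 2, 1, 4); releases (2, 0, 2, 0), pool now (8, 2, 3, 4)
  foxtrot: need (2, 0, 2, 0) fits (8, 2, 3, 4); releases (1, 0, 2, 2), pool now (9, 2, 5, 6)
  golf: need (4, 0, 4, 3) fits (9, 2, 5, 6); releases (0, 2, 1, 1), pool now (9, 4, 6, 7)
  delta: need (1, 4, 1, 2) fits (9, 4, 6, 7); releases (0, 1, 0, 2), pool now (9, 5, 6, 9)


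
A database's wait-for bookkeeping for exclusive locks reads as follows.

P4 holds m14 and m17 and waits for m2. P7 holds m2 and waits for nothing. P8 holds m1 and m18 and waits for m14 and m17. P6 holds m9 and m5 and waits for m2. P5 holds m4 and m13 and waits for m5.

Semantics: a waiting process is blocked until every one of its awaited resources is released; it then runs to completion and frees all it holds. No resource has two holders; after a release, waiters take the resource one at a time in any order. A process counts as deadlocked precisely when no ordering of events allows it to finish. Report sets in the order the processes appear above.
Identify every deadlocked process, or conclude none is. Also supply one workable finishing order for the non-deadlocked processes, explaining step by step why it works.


No process is deadlocked.
Key observation: there is no circular wait here — follow any chain and it reaches a process that is free to run now.
The rest can finish in the order P7, P4, P6, P5, P8.
Check, step by step:
  P7: no waits; runs immediately, freeing m2
  P4 waits on m2 — all released -> runs and releases m14 and m17
  P6 waits on m2 — all released -> runs and releases m9 and m5
  P5 waits on m5 — all released -> runs and releases m4 and m13
  P8 waits on m14 and m17 — all released -> runs and releases m1 and m18


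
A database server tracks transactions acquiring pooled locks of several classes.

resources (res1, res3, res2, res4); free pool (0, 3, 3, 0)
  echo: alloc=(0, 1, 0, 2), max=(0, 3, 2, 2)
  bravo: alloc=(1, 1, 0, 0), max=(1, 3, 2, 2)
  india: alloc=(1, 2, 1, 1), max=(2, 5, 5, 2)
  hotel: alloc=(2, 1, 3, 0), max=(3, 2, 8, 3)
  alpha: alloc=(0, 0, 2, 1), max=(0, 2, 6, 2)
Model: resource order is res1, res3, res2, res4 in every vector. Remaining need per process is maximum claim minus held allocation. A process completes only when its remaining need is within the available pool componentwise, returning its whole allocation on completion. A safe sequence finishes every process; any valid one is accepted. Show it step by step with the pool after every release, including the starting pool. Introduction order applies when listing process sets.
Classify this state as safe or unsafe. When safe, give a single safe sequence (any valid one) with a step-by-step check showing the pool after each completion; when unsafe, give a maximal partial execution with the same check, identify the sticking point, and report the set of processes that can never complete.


The state is UNSAFE.
Key observation: even finishing echo, bravo leaves just (1, 5, 3, 2) free — too little res2 for any of the remaining processes.
A maximal execution: echo, bravo — then nothing else fits. Walking it through:
  pool = (0, 3, 3, 0)
  echo: need (0, 2, 2, 0) fits (0, 3, 3, 0); releases (0, 1, 0, 2), pool now (0, 4, 3, 2)
  bravo: need (0, 2, 2, 2) fits (0, 4, 3, 2); releases (1, 1, 0, 0), pool now (1, 5, 3, 2)
  india cannot run: need (1, 3, 4, 1) vs free (1, 5, 3, 2) (insufficient res2)
  hotel cannot run: need (1, 1, 5, 3) vs free (1, 5, 3, 2) (insufficient res2 and res4)
  alpha cannot run: need (0, 2, 4, 1) vs free (1, 5, 3, 2) (insufficient res2)
Processes that can never finish: india, hotel and alpha.


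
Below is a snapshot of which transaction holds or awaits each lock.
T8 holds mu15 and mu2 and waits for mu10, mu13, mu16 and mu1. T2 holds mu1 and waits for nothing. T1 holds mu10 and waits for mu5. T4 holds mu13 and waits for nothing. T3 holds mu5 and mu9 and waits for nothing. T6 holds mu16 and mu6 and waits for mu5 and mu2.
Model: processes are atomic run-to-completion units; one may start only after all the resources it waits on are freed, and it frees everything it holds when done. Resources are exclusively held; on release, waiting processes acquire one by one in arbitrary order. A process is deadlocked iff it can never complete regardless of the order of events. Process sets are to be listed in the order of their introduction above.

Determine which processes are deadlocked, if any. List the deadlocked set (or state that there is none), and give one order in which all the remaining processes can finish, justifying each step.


The deadlocked set is T8 and T6.
Key observation: T8 -> T6 -> T8 is a circular wait — nothing in it can go first; no other process is dragged down with it.
One completion order for the rest: T2, T3, T4, T1.
Check, step by step:
  T2: no waits; runs immediately, freeing mu1
  T3: no waits; runs immediately, freeing mu5 and mu9
  T4: no waits; runs immediately, freeing mu13
  T1 waits on mu5 — all released -> runs and releases mu10
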